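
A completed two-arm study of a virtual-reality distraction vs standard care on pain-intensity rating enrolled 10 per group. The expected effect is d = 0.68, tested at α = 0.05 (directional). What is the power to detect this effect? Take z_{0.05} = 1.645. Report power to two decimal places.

power ≈ 0.45

For two equal groups, power = Φ(d·√(n/2) − z_{α}).
d·√(n/2) = 0.68 × √(10/2) = 0.68 × 2.236 = 1.521.
z_β = 1.521 − 1.645 = -0.124.
Power = Φ(-0.124) = 0.450.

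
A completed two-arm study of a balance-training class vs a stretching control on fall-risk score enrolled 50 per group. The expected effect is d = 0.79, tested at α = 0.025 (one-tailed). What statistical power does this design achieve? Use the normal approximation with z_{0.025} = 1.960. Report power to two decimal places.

For two equal groups, power = Φ(d·√(n/2) − z_{α}).
d·√(n/2) = 0.79 × √(50/2) = 0.79 × 5.000 = 3.950.
z_β = 3.950 − 1.960 = 1.990.
Power = Φ(1.990) = 0.977.

power ≈ 0.98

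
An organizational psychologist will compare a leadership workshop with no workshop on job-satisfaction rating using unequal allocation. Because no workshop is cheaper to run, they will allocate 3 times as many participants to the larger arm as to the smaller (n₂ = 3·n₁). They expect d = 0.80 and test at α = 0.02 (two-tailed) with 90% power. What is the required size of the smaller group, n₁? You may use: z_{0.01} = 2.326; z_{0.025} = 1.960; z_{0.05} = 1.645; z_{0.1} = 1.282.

With allocation ratio k = n₂/n₁ = 3, Var(x̄₁−x̄₂) = σ²(1/n₁ + 1/(k·n₁)) = σ²·(k+1)/(k·n₁).
So n₁ = (1 + 1/k)·((z_{α/2} + z_β)/d)² = 1.333 × (3.608/0.80)².
n₁ = 1.333 × 20.34 = 27.1.
Round up: n₁ = 28, giving n₂ = 3 × 28 = 84.

n₁ = 28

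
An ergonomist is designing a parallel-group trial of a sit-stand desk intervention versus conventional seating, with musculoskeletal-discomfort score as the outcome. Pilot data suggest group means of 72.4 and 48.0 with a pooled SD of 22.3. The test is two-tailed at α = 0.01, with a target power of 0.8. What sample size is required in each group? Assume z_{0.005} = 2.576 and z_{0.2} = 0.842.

Cohen's d = |M₁ − M₂| / SD_pooled = |72.4 − 48.0| / 22.3 = 24.4 / 22.3 = 1.094.
For two independent groups with equal n: n = 2·((z_{α/2} + z_β) / d)².
z_{α/2} + z_β = 2.576 + 0.842 = 3.418.
n = 2 × (3.418 / 1.094)² = 2 × 3.124² = 2 × 9.76 = 19.5.
Round up to the next whole participant.

n = 20 per group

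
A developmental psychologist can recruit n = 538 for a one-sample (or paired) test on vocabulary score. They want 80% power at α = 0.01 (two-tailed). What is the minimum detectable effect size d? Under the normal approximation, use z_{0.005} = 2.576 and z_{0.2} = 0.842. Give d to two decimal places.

d_min ≈ 0.15

For a single sample (or paired design) of n = 538: d_min = (z_{α/2} + z_β)/√n.
z-sum = 2.576 + 0.842 = 3.418.
d_min = 3.418 / √538 = 3.418 / 23.195 = 0.147.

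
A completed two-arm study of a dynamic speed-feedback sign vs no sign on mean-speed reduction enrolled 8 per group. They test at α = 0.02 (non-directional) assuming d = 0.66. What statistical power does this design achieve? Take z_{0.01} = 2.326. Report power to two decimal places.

For two equal groups, power = Φ(d·√(n/2) − z_{α/2}).
d·√(n/2) = 0.66 × √(8/2) = 0.66 × 2.000 = 1.320.
z_β = 1.320 − 2.326 = -1.006.
Power = Φ(-1.006) = 0.157.

power ≈ 0.16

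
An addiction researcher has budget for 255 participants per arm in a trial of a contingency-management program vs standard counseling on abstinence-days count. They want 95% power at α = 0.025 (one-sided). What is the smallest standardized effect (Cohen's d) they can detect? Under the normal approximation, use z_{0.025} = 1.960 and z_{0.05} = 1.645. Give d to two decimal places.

d_min ≈ 0.32

For two independent groups of n = 255 each: d_min = (z_{α} + z_β)·√(2/n).
z-sum = 1.960 + 1.645 = 3.605.
d_min = 3.605 × √(2/255) = 3.605 × 0.0886 = 0.319.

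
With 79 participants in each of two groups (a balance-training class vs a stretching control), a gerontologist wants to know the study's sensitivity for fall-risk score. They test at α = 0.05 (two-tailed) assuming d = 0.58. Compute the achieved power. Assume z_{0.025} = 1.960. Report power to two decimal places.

For two equal groups, power = Φ(d·√(n/2) − z_{α/2}).
d·√(n/2) = 0.58 × √(79/2) = 0.58 × 6.285 = 3.645.
z_β = 3.645 − 1.960 = 1.685.
Power = Φ(1.685) = 0.954.

power ≈ 0.95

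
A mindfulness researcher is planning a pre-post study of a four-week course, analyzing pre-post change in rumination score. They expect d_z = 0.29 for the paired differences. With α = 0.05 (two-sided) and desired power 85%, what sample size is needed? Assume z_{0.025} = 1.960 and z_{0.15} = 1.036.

For a paired (one-sample on differences) test: n = ((z_{α/2} + z_β) / d)².
z_{α/2} + z_β = 1.960 + 1.036 = 2.996.
n = (2.996 / 0.29)² = 10.331² = 106.73.
Round up.

n = 107 pairs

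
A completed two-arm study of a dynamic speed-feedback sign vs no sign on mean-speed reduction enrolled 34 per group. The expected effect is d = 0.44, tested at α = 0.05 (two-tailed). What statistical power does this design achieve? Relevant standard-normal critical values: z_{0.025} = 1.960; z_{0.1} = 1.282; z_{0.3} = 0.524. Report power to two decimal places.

For two equal groups, power = Φ(d·√(n/2) − z_{α/2}).
d·√(n/2) = 0.44 × √(34/2) = 0.44 × 4.123 = 1.814.
z_β = 1.814 − 1.960 = -0.146.
Power = Φ(-0.146) = 0.442.

power ≈ 0.44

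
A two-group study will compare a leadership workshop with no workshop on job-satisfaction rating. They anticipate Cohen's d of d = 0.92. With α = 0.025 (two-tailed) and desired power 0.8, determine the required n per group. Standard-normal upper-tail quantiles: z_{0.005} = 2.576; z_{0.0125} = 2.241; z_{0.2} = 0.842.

For two independent groups with equal n: n = 2·((z_{α/2} + z_β) / d)².
z_{α/2} + z_β = 2.241 + 0.842 = 3.083.
n = 2 × (3.083 / 0.92)² = 2 × 3.351² = 2 × 11.23 = 22.5.
Round up to the next whole participant.

n = 23 per group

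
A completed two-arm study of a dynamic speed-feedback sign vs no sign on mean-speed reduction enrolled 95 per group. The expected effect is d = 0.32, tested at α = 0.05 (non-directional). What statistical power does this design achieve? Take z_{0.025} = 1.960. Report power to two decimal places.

For two equal groups, power = Φ(d·√(n/2) − z_{α/2}).
d·√(n/2) = 0.32 × √(95/2) = 0.32 × 6.892 = 2.205.
z_β = 2.205 − 1.960 = 0.245.
Power = Φ(0.245) = 0.597.

power ≈ 0.60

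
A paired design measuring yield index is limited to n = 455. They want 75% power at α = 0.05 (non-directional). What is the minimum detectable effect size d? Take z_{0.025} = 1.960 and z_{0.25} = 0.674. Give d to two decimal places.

d_min ≈ 0.12

For a single sample (or paired design) of n = 455: d_min = (z_{α/2} + z_β)/√n.
z-sum = 1.960 + 0.674 = 2.634.
d_min = 2.634 / √455 = 2.634 / 21.331 = 0.123.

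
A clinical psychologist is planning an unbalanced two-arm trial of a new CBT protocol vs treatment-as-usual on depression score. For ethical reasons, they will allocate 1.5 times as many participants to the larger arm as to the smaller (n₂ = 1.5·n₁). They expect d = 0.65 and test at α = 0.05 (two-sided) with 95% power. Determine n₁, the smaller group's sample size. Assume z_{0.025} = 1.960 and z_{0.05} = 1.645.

n₁ = 52

With allocation ratio k = n₂/n₁ = 1.5, Var(x̄₁−x̄₂) = σ²(1/n₁ + 1/(k·n₁)) = σ²·(k+1)/(k·n₁).
So n₁ = (1 + 1/k)·((z_{α/2} + z_β)/d)² = 1.667 × (3.605/0.65)².
n₁ = 1.667 × 30.76 = 51.3.
Round up: n₁ = 52, giving n₂ = 1.5 × 52 = 78.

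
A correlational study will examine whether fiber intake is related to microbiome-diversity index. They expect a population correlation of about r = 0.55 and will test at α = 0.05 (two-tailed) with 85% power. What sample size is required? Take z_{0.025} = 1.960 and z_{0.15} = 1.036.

Fisher's z: C = ½·ln((1+r)/(1−r)) = ½·ln(3.4444) = 0.6184.
n = ((z_{α/2} + z_β)/C)² + 3.
(1.960 + 1.036) / 0.6184 = 2.996 / 0.6184 = 4.845.
n = 4.845² + 3 = 23.47 + 3 = 26.5.
Round up.

n = 27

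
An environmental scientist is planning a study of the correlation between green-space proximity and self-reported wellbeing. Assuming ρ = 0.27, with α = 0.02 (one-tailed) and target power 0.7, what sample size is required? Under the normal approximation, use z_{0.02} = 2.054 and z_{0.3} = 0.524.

Fisher's z: C = ½·ln((1+r)/(1−r)) = ½·ln(1.7397) = 0.2769.
n = ((z_{α} + z_β)/C)² + 3.
(2.054 + 0.524) / 0.2769 = 2.578 / 0.2769 = 9.310.
n = 9.310² + 3 = 86.68 + 3 = 89.7.
Round up.

n = 90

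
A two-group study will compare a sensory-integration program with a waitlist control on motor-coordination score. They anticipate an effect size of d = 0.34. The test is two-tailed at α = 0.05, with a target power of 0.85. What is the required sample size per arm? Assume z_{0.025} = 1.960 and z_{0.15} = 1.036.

n = 156 per group

For two independent groups with equal n: n = 2·((z_{α/2} + z_β) / d)².
z_{α/2} + z_β = 1.960 + 1.036 = 2.996.
n = 2 × (2.996 / 0.34)² = 2 × 8.812² = 2 × 77.65 = 155.3.
Round up to the next whole participant.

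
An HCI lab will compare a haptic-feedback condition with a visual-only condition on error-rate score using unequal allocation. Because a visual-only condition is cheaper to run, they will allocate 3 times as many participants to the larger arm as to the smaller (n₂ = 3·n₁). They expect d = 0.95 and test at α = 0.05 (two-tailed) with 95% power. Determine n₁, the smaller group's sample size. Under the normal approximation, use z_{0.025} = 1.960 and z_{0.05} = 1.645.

With allocation ratio k = n₂/n₁ = 3, Var(x̄₁−x̄₂) = σ²(1/n₁ + 1/(k·n₁)) = σ²·(k+1)/(k·n₁).
So n₁ = (1 + 1/k)·((z_{α/2} + z_β)/d)² = 1.333 × (3.605/0.95)².
n₁ = 1.333 × 14.40 = 19.2.
Round up: n₁ = 20, giving n₂ = 3 × 20 = 60.

n₁ = 20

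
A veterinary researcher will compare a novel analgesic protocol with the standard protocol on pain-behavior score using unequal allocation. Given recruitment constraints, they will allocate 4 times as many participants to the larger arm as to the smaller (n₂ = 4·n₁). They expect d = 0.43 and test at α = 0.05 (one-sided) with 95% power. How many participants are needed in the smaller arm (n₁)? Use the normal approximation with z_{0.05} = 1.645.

With allocation ratio k = n₂/n₁ = 4, Var(x̄₁−x̄₂) = σ²(1/n₁ + 1/(k·n₁)) = σ²·(k+1)/(k·n₁).
So n₁ = (1 + 1/k)·((z_{α} + z_β)/d)² = 1.250 × (3.290/0.43)².
n₁ = 1.250 × 58.54 = 73.2.
Round up: n₁ = 74, giving n₂ = 4 × 74 = 296.

n₁ = 74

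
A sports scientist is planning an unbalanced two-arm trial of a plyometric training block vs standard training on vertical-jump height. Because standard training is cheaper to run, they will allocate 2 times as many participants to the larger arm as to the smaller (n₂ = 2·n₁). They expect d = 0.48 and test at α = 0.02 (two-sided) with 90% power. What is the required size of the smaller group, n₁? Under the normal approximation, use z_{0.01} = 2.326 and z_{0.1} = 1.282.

n₁ = 85

With allocation ratio k = n₂/n₁ = 2, Var(x̄₁−x̄₂) = σ²(1/n₁ + 1/(k·n₁)) = σ²·(k+1)/(k·n₁).
So n₁ = (1 + 1/k)·((z_{α/2} + z_β)/d)² = 1.500 × (3.608/0.48)².
n₁ = 1.500 × 56.50 = 84.8.
Round up: n₁ = 85, giving n₂ = 2 × 85 = 170.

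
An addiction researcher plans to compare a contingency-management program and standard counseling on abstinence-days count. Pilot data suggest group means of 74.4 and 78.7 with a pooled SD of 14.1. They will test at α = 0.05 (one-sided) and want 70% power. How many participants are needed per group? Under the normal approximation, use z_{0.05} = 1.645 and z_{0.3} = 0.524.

Cohen's d = |M₁ − M₂| / SD_pooled = |74.4 − 78.7| / 14.1 = 4.3 / 14.1 = 0.305.
For two independent groups with equal n: n = 2·((z_{α} + z_β) / d)².
z_{α} + z_β = 1.645 + 0.524 = 2.169.
n = 2 × (2.169 / 0.305)² = 2 × 7.111² = 2 × 50.57 = 101.1.
Round up to the next whole participant.

n = 102 per group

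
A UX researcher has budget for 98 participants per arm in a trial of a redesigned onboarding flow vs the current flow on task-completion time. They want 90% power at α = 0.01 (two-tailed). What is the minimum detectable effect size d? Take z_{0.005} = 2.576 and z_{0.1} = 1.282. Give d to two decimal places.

d_min ≈ 0.55

For two independent groups of n = 98 each: d_min = (z_{α/2} + z_β)·√(2/n).
z-sum = 2.576 + 1.282 = 3.858.
d_min = 3.858 × √(2/98) = 3.858 × 0.1429 = 0.551.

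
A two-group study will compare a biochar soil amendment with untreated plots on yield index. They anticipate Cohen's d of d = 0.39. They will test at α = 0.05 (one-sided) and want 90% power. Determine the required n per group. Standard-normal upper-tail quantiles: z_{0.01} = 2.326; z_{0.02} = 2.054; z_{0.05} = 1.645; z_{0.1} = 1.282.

n = 113 per group

For two independent groups with equal n: n = 2·((z_{α} + z_β) / d)².
z_{α} + z_β = 1.645 + 1.282 = 2.927.
n = 2 × (2.927 / 0.39)² = 2 × 7.505² = 2 × 56.33 = 112.7.
Round up to the next whole participant.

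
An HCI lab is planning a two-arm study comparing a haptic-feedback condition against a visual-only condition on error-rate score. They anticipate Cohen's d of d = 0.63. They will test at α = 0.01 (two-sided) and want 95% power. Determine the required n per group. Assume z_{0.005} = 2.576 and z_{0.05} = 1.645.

n = 90 per group

For two independent groups with equal n: n = 2·((z_{α/2} + z_β) / d)².
z_{α/2} + z_β = 2.576 + 1.645 = 4.221.
n = 2 × (4.221 / 0.63)² = 2 × 6.700² = 2 × 44.89 = 89.8.
Round up to the next whole participant.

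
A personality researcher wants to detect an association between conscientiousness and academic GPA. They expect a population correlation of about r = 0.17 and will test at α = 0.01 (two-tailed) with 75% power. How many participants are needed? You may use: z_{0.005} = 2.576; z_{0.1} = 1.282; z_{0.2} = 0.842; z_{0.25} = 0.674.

n = 362

Fisher's z: C = ½·ln((1+r)/(1−r)) = ½·ln(1.4096) = 0.1717.
n = ((z_{α/2} + z_β)/C)² + 3.
(2.576 + 0.674) / 0.1717 = 3.250 / 0.1717 = 18.928.
n = 18.928² + 3 = 358.28 + 3 = 361.3.
Round up.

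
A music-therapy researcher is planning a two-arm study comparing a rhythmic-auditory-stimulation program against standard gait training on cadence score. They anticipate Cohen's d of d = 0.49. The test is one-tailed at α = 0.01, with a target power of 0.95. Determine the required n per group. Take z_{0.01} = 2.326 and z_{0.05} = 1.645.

For two independent groups with equal n: n = 2·((z_{α} + z_β) / d)².
z_{α} + z_β = 2.326 + 1.645 = 3.971.
n = 2 × (3.971 / 0.49)² = 2 × 8.104² = 2 × 65.68 = 131.4.
Round up to the next whole participant.

n = 132 per group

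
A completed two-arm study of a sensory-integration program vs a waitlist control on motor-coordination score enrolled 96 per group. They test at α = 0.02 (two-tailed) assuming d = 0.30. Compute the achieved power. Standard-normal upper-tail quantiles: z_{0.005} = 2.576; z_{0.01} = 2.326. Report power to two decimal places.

For two equal groups, power = Φ(d·√(n/2) − z_{α/2}).
d·√(n/2) = 0.30 × √(96/2) = 0.30 × 6.928 = 2.078.
z_β = 2.078 − 2.326 = -0.248.
Power = Φ(-0.248) = 0.402.

power ≈ 0.40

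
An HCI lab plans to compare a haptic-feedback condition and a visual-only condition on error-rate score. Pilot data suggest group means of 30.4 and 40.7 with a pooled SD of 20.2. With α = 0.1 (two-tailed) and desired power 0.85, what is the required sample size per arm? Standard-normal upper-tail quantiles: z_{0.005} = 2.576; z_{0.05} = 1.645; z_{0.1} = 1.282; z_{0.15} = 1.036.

Cohen's d = |M₁ − M₂| / SD_pooled = |30.4 − 40.7| / 20.2 = 10.3 / 20.2 = 0.510.
For two independent groups with equal n: n = 2·((z_{α/2} + z_β) / d)².
z_{α/2} + z_β = 1.645 + 1.036 = 2.681.
n = 2 × (2.681 / 0.510)² = 2 × 5.257² = 2 × 27.63 = 55.3.
Round up to the next whole participant.

n = 56 per group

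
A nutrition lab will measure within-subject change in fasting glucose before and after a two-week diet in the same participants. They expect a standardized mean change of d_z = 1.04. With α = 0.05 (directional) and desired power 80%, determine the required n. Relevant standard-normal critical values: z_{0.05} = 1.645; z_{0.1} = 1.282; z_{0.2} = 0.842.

n = 6 pairs

For a paired (one-sample on differences) test: n = ((z_{α} + z_β) / d)².
z_{α} + z_β = 1.645 + 0.842 = 2.487.
n = (2.487 / 1.04)² = 2.391² = 5.72.
Round up.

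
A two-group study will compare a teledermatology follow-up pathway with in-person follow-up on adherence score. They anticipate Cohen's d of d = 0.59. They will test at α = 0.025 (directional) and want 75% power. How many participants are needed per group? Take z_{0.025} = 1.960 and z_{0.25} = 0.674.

For two independent groups with equal n: n = 2·((z_{α} + z_β) / d)².
z_{α} + z_β = 1.960 + 0.674 = 2.634.
n = 2 × (2.634 / 0.59)² = 2 × 4.464² = 2 × 19.93 = 39.9.
Round up to the next whole participant.

n = 40 per group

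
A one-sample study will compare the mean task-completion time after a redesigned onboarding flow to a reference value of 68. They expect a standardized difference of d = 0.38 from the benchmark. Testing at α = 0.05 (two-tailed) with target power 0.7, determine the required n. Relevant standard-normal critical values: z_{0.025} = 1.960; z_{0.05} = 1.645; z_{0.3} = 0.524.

For a one-sample test: n = ((z_{α/2} + z_β) / d)².
z_{α/2} + z_β = 1.960 + 0.524 = 2.484.
n = (2.484 / 0.38)² = 6.537² = 42.73.
Round up.

n = 43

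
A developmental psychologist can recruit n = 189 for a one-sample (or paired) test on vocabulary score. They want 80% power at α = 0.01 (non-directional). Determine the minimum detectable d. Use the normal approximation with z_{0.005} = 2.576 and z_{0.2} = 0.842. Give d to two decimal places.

d_min ≈ 0.25

For a single sample (or paired design) of n = 189: d_min = (z_{α/2} + z_β)/√n.
z-sum = 2.576 + 0.842 = 3.418.
d_min = 3.418 / √189 = 3.418 / 13.748 = 0.249.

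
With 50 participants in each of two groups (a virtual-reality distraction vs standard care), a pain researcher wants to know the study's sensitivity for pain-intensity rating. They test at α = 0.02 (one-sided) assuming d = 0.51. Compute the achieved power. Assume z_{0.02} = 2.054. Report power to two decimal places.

power ≈ 0.69

For two equal groups, power = Φ(d·√(n/2) − z_{α}).
d·√(n/2) = 0.51 × √(50/2) = 0.51 × 5.000 = 2.550.
z_β = 2.550 − 2.054 = 0.496.
Power = Φ(0.496) = 0.690.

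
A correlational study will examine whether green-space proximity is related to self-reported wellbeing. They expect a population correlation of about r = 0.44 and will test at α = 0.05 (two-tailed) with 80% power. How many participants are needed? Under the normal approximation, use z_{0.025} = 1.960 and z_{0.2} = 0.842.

Fisher's z: C = ½·ln((1+r)/(1−r)) = ½·ln(2.5714) = 0.4722.
n = ((z_{α/2} + z_β)/C)² + 3.
(1.960 + 0.842) / 0.4722 = 2.802 / 0.4722 = 5.934.
n = 5.934² + 3 = 35.21 + 3 = 38.2.
Round up.

n = 39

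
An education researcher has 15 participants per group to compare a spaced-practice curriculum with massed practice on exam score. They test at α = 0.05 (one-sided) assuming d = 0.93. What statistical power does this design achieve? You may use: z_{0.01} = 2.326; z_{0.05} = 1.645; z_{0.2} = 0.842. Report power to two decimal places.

For two equal groups, power = Φ(d·√(n/2) − z_{α}).
d·√(n/2) = 0.93 × √(15/2) = 0.93 × 2.739 = 2.547.
z_β = 2.547 − 1.645 = 0.902.
Power = Φ(0.902) = 0.816.

power ≈ 0.82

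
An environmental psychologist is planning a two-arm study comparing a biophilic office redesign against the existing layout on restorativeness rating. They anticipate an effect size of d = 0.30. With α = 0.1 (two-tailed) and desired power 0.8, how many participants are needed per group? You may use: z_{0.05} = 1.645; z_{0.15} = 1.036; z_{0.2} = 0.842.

n = 138 per group

For two independent groups with equal n: n = 2·((z_{α/2} + z_β) / d)².
z_{α/2} + z_β = 1.645 + 0.842 = 2.487.
n = 2 × (2.487 / 0.30)² = 2 × 8.290² = 2 × 68.72 = 137.4.
Round up to the next whole participant.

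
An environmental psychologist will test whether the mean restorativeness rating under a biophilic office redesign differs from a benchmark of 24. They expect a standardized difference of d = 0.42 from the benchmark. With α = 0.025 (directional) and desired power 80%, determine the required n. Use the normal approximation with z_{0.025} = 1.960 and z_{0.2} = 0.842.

n = 45

For a one-sample test: n = ((z_{α} + z_β) / d)².
z_{α} + z_β = 1.960 + 0.842 = 2.802.
n = (2.802 / 0.42)² = 6.671² = 44.51.
Round up.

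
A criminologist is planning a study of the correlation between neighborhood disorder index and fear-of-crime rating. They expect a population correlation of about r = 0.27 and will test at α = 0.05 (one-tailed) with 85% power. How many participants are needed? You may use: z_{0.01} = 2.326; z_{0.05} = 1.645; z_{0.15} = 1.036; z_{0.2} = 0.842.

n = 97

Fisher's z: C = ½·ln((1+r)/(1−r)) = ½·ln(1.7397) = 0.2769.
n = ((z_{α} + z_β)/C)² + 3.
(1.645 + 1.036) / 0.2769 = 2.681 / 0.2769 = 9.682.
n = 9.682² + 3 = 93.74 + 3 = 96.7.
Round up.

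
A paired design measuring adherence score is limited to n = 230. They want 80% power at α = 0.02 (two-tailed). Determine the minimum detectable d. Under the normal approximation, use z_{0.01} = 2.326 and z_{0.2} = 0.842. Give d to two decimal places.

d_min ≈ 0.21

For a single sample (or paired design) of n = 230: d_min = (z_{α/2} + z_β)/√n.
z-sum = 2.326 + 0.842 = 3.168.
d_min = 3.168 / √230 = 3.168 / 15.166 = 0.209.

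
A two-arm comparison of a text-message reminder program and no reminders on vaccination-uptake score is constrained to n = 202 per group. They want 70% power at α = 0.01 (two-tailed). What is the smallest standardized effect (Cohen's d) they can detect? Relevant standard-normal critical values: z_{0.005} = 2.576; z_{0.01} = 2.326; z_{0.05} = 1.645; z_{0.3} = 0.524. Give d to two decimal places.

For two independent groups of n = 202 each: d_min = (z_{α/2} + z_β)·√(2/n).
z-sum = 2.576 + 0.524 = 3.100.
d_min = 3.100 × √(2/202) = 3.100 × 0.0995 = 0.308.

d_min ≈ 0.31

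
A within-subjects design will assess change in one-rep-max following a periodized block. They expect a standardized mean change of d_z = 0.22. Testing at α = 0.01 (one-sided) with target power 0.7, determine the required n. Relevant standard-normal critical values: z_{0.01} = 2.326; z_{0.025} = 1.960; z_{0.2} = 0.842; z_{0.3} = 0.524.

For a paired (one-sample on differences) test: n = ((z_{α} + z_β) / d)².
z_{α} + z_β = 2.326 + 0.524 = 2.850.
n = (2.850 / 0.22)² = 12.955² = 167.82.
Round up.

n = 168 pairs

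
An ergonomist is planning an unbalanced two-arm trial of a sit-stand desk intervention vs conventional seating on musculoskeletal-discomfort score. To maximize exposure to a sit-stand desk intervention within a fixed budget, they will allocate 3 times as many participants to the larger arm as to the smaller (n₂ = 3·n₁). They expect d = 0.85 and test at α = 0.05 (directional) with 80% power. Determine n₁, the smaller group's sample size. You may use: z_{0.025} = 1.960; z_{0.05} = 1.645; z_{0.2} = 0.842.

n₁ = 12

With allocation ratio k = n₂/n₁ = 3, Var(x̄₁−x̄₂) = σ²(1/n₁ + 1/(k·n₁)) = σ²·(k+1)/(k·n₁).
So n₁ = (1 + 1/k)·((z_{α} + z_β)/d)² = 1.333 × (2.487/0.85)².
n₁ = 1.333 × 8.56 = 11.4.
Round up: n₁ = 12, giving n₂ = 3 × 12 = 36.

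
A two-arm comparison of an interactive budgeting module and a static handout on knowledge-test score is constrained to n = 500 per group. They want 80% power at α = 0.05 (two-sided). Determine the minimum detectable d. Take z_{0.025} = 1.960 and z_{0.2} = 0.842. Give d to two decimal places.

d_min ≈ 0.18

For two independent groups of n = 500 each: d_min = (z_{α/2} + z_β)·√(2/n).
z-sum = 1.960 + 0.842 = 2.802.
d_min = 2.802 × √(2/500) = 2.802 × 0.0632 = 0.177.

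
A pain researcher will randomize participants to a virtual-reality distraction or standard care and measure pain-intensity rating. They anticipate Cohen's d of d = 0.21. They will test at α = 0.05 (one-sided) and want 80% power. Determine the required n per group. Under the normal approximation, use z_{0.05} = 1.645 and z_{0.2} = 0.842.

For two independent groups with equal n: n = 2·((z_{α} + z_β) / d)².
z_{α} + z_β = 1.645 + 0.842 = 2.487.
n = 2 × (2.487 / 0.21)² = 2 × 11.843² = 2 × 140.25 = 280.5.
Round up to the next whole participant.

n = 281 per group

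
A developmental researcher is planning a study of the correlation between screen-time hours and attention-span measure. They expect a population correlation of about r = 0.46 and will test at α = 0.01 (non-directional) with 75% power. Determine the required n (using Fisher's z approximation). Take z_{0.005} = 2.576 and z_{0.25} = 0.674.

Fisher's z: C = ½·ln((1+r)/(1−r)) = ½·ln(2.7037) = 0.4973.
n = ((z_{α/2} + z_β)/C)² + 3.
(2.576 + 0.674) / 0.4973 = 3.250 / 0.4973 = 6.535.
n = 6.535² + 3 = 42.71 + 3 = 45.7.
Round up.

n = 46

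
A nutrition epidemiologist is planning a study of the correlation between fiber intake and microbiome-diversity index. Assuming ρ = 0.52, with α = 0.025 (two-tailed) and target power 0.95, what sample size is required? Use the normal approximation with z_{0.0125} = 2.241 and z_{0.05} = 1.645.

Fisher's z: C = ½·ln((1+r)/(1−r)) = ½·ln(3.1667) = 0.5763.
n = ((z_{α/2} + z_β)/C)² + 3.
(2.241 + 1.645) / 0.5763 = 3.886 / 0.5763 = 6.743.
n = 6.743² + 3 = 45.47 + 3 = 48.5.
Round up.

n = 49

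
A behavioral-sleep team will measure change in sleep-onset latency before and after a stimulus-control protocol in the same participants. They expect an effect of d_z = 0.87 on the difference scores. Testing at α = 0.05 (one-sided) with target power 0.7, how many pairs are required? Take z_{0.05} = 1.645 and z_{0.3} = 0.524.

n = 7 pairs

For a paired (one-sample on differences) test: n = ((z_{α} + z_β) / d)².
z_{α} + z_β = 1.645 + 0.524 = 2.169.
n = (2.169 / 0.87)² = 2.493² = 6.22.
Round up.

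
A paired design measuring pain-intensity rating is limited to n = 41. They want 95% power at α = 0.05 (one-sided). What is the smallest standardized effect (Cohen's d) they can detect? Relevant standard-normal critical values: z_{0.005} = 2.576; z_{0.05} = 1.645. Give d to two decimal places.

d_min ≈ 0.51

For a single sample (or paired design) of n = 41: d_min = (z_{α} + z_β)/√n.
z-sum = 1.645 + 1.645 = 3.290.
d_min = 3.290 / √41 = 3.290 / 6.403 = 0.514.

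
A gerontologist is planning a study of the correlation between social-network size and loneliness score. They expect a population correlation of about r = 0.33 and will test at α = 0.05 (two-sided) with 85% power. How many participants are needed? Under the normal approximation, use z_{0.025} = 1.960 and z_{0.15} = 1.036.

Fisher's z: C = ½·ln((1+r)/(1−r)) = ½·ln(1.9851) = 0.3428.
n = ((z_{α/2} + z_β)/C)² + 3.
(1.960 + 1.036) / 0.3428 = 2.996 / 0.3428 = 8.740.
n = 8.740² + 3 = 76.38 + 3 = 79.4.
Round up.

n = 80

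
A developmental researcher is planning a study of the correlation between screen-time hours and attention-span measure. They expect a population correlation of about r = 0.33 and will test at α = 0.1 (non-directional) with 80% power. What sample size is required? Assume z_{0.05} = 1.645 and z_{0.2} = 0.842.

Fisher's z: C = ½·ln((1+r)/(1−r)) = ½·ln(1.9851) = 0.3428.
n = ((z_{α/2} + z_β)/C)² + 3.
(1.645 + 0.842) / 0.3428 = 2.487 / 0.3428 = 7.255.
n = 7.255² + 3 = 52.63 + 3 = 55.6.
Round up.

n = 56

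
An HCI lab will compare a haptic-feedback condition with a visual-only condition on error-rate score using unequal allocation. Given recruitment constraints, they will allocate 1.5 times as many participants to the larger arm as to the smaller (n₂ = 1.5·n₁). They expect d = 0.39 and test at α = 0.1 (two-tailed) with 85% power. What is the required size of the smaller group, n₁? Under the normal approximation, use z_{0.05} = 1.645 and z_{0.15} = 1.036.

With allocation ratio k = n₂/n₁ = 1.5, Var(x̄₁−x̄₂) = σ²(1/n₁ + 1/(k·n₁)) = σ²·(k+1)/(k·n₁).
So n₁ = (1 + 1/k)·((z_{α/2} + z_β)/d)² = 1.667 × (2.681/0.39)².
n₁ = 1.667 × 47.26 = 78.8.
Round up: n₁ = 79, giving n₂ = ⌈1.5 × 79⌉ = ⌈118.5⌉ = 119.

n₁ = 79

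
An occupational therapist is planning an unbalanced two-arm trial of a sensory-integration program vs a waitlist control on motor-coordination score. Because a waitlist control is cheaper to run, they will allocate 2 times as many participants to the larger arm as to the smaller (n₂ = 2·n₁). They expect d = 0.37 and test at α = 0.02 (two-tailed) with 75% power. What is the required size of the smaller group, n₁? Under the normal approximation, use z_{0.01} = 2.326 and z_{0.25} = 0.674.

n₁ = 99

With allocation ratio k = n₂/n₁ = 2, Var(x̄₁−x̄₂) = σ²(1/n₁ + 1/(k·n₁)) = σ²·(k+1)/(k·n₁).
So n₁ = (1 + 1/k)·((z_{α/2} + z_β)/d)² = 1.500 × (3.000/0.37)².
n₁ = 1.500 × 65.74 = 98.6.
Round up: n₁ = 99, giving n₂ = 2 × 99 = 198.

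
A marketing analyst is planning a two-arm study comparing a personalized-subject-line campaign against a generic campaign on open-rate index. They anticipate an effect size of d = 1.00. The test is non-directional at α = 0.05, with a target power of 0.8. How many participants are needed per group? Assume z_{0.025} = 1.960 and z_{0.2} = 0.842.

For two independent groups with equal n: n = 2·((z_{α/2} + z_β) / d)².
z_{α/2} + z_β = 1.960 + 0.842 = 2.802.
n = 2 × (2.802 / 1.00)² = 2 × 2.802² = 2 × 7.85 = 15.7.
Round up to the next whole participant.

n = 16 per group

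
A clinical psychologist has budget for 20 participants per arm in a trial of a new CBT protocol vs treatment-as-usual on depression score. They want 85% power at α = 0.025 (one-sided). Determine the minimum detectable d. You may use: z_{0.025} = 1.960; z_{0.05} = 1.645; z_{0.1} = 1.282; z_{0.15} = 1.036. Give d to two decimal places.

For two independent groups of n = 20 each: d_min = (z_{α} + z_β)·√(2/n).
z-sum = 1.960 + 1.036 = 2.996.
d_min = 2.996 × √(2/20) = 2.996 × 0.3162 = 0.947.

d_min ≈ 0.95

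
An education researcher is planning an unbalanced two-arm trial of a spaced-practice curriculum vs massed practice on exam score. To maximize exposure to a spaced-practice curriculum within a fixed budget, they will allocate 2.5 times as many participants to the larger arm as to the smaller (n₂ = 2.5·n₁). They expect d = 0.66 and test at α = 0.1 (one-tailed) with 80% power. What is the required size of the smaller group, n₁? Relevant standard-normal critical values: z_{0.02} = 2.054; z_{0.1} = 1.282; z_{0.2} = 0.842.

n₁ = 15

With allocation ratio k = n₂/n₁ = 2.5, Var(x̄₁−x̄₂) = σ²(1/n₁ + 1/(k·n₁)) = σ²·(k+1)/(k·n₁).
So n₁ = (1 + 1/k)·((z_{α} + z_β)/d)² = 1.400 × (2.124/0.66)².
n₁ = 1.400 × 10.36 = 14.5.
Round up: n₁ = 15, giving n₂ = ⌈2.5 × 15⌉ = ⌈37.5⌉ = 38.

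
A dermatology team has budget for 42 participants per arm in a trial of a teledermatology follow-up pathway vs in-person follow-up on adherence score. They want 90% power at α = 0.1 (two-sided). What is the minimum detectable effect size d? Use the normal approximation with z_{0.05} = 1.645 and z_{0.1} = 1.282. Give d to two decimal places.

For two independent groups of n = 42 each: d_min = (z_{α/2} + z_β)·√(2/n).
z-sum = 1.645 + 1.282 = 2.927.
d_min = 2.927 × √(2/42) = 2.927 × 0.2182 = 0.639.

d_min ≈ 0.64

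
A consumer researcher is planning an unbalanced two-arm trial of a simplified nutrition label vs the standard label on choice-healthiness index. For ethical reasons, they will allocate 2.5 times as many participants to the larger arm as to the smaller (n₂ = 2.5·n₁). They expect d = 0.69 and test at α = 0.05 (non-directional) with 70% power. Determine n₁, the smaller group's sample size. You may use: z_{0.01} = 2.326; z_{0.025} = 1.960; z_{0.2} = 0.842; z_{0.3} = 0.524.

n₁ = 19

With allocation ratio k = n₂/n₁ = 2.5, Var(x̄₁−x̄₂) = σ²(1/n₁ + 1/(k·n₁)) = σ²·(k+1)/(k·n₁).
So n₁ = (1 + 1/k)·((z_{α/2} + z_β)/d)² = 1.400 × (2.484/0.69)².
n₁ = 1.400 × 12.96 = 18.1.
Round up: n₁ = 19, giving n₂ = ⌈2.5 × 19⌉ = ⌈47.5⌉ = 48.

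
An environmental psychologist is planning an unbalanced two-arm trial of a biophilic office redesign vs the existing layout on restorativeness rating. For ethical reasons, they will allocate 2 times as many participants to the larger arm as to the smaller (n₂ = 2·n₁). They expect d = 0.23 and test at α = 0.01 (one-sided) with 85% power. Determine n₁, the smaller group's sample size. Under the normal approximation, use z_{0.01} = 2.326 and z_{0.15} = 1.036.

With allocation ratio k = n₂/n₁ = 2, Var(x̄₁−x̄₂) = σ²(1/n₁ + 1/(k·n₁)) = σ²·(k+1)/(k·n₁).
So n₁ = (1 + 1/k)·((z_{α} + z_β)/d)² = 1.500 × (3.362/0.23)².
n₁ = 1.500 × 213.67 = 320.5.
Round up: n₁ = 321, giving n₂ = 2 × 321 = 642.

n₁ = 321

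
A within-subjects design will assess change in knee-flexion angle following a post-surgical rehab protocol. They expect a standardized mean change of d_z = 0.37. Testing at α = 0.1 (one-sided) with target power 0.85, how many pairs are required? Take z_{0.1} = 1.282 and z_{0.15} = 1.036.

n = 40 pairs

For a paired (one-sample on differences) test: n = ((z_{α} + z_β) / d)².
z_{α} + z_β = 1.282 + 1.036 = 2.318.
n = (2.318 / 0.37)² = 6.265² = 39.25.
Round up.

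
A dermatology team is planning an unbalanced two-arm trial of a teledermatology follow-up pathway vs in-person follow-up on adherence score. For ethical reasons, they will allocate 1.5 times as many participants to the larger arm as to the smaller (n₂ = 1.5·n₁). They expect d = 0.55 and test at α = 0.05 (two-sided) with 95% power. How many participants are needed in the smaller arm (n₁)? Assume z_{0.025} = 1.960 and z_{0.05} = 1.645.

n₁ = 72

With allocation ratio k = n₂/n₁ = 1.5, Var(x̄₁−x̄₂) = σ²(1/n₁ + 1/(k·n₁)) = σ²·(k+1)/(k·n₁).
So n₁ = (1 + 1/k)·((z_{α/2} + z_β)/d)² = 1.667 × (3.605/0.55)².
n₁ = 1.667 × 42.96 = 71.6.
Round up: n₁ = 72, giving n₂ = 1.5 × 72 = 108.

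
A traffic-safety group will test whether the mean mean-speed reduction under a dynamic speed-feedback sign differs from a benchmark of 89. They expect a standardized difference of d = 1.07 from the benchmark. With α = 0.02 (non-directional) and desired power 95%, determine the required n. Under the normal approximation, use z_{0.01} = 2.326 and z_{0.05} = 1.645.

n = 14

For a one-sample test: n = ((z_{α/2} + z_β) / d)².
z_{α/2} + z_β = 2.326 + 1.645 = 3.971.
n = (3.971 / 1.07)² = 3.711² = 13.77.
Round up.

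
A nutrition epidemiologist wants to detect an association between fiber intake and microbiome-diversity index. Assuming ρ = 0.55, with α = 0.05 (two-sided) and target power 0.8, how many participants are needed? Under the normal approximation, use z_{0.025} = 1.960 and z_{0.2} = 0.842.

Fisher's z: C = ½·ln((1+r)/(1−r)) = ½·ln(3.4444) = 0.6184.
n = ((z_{α/2} + z_β)/C)² + 3.
(1.960 + 0.842) / 0.6184 = 2.802 / 0.6184 = 4.531.
n = 4.531² + 3 = 20.53 + 3 = 23.5.
Round up.

n = 24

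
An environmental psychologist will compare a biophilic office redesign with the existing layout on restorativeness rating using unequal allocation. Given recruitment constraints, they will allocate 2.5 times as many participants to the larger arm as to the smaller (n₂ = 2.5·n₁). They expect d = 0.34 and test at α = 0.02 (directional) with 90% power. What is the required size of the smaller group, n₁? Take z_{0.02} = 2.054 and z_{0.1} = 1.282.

With allocation ratio k = n₂/n₁ = 2.5, Var(x̄₁−x̄₂) = σ²(1/n₁ + 1/(k·n₁)) = σ²·(k+1)/(k·n₁).
So n₁ = (1 + 1/k)·((z_{α} + z_β)/d)² = 1.400 × (3.336/0.34)².
n₁ = 1.400 × 96.27 = 134.8.
Round up: n₁ = 135, giving n₂ = ⌈2.5 × 135⌉ = ⌈337.5⌉ = 338.

n₁ = 135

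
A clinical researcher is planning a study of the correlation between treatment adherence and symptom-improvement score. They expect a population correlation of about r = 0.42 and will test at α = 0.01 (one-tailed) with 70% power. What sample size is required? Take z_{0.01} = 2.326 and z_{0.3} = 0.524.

Fisher's z: C = ½·ln((1+r)/(1−r)) = ½·ln(2.4483) = 0.4477.
n = ((z_{α} + z_β)/C)² + 3.
(2.326 + 0.524) / 0.4477 = 2.850 / 0.4477 = 6.366.
n = 6.366² + 3 = 40.52 + 3 = 43.5.
Round up.

n = 44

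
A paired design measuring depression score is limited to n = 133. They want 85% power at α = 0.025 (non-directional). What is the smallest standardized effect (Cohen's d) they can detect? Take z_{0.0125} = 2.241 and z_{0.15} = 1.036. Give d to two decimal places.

For a single sample (or paired design) of n = 133: d_min = (z_{α/2} + z_β)/√n.
z-sum = 2.241 + 1.036 = 3.277.
d_min = 3.277 / √133 = 3.277 / 11.533 = 0.284.

d_min ≈ 0.28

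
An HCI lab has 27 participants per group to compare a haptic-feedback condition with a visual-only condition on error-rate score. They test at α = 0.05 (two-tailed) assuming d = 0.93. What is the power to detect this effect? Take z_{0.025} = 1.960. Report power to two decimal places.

For two equal groups, power = Φ(d·√(n/2) − z_{α/2}).
d·√(n/2) = 0.93 × √(27/2) = 0.93 × 3.674 = 3.417.
z_β = 3.417 − 1.960 = 1.457.
Power = Φ(1.457) = 0.927.

power ≈ 0.93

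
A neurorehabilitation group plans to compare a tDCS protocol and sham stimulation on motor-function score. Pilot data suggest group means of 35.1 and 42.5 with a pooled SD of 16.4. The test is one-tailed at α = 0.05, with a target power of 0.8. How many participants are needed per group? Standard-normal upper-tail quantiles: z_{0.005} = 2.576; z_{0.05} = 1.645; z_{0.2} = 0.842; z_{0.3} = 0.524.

Cohen's d = |M₁ − M₂| / SD_pooled = |35.1 − 42.5| / 16.4 = 7.4 / 16.4 = 0.451.
For two independent groups with equal n: n = 2·((z_{α} + z_β) / d)².
z_{α} + z_β = 1.645 + 0.842 = 2.487.
n = 2 × (2.487 / 0.451)² = 2 × 5.514² = 2 × 30.41 = 60.8.
Round up to the next whole participant.

n = 61 per group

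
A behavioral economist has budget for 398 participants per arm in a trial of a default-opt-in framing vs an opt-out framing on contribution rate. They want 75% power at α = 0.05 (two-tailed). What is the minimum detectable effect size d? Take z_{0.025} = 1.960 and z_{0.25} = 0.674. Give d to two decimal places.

For two independent groups of n = 398 each: d_min = (z_{α/2} + z_β)·√(2/n).
z-sum = 1.960 + 0.674 = 2.634.
d_min = 2.634 × √(2/398) = 2.634 × 0.0709 = 0.187.

d_min ≈ 0.19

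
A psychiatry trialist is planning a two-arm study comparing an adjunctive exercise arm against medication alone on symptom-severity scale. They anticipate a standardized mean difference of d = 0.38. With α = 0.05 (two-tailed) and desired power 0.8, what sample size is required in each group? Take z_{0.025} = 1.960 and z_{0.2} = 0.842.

For two independent groups with equal n: n = 2·((z_{α/2} + z_β) / d)².
z_{α/2} + z_β = 1.960 + 0.842 = 2.802.
n = 2 × (2.802 / 0.38)² = 2 × 7.374² = 2 × 54.37 = 108.7.
Round up to the next whole participant.

n = 109 per group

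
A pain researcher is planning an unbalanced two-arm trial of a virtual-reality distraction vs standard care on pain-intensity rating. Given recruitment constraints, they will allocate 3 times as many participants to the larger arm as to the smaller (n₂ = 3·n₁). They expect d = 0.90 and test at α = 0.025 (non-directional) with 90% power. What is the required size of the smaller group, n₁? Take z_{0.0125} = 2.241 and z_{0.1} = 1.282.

n₁ = 21

With allocation ratio k = n₂/n₁ = 3, Var(x̄₁−x̄₂) = σ²(1/n₁ + 1/(k·n₁)) = σ²·(k+1)/(k·n₁).
So n₁ = (1 + 1/k)·((z_{α/2} + z_β)/d)² = 1.333 × (3.523/0.90)².
n₁ = 1.333 × 15.32 = 20.4.
Round up: n₁ = 21, giving n₂ = 3 × 21 = 63.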